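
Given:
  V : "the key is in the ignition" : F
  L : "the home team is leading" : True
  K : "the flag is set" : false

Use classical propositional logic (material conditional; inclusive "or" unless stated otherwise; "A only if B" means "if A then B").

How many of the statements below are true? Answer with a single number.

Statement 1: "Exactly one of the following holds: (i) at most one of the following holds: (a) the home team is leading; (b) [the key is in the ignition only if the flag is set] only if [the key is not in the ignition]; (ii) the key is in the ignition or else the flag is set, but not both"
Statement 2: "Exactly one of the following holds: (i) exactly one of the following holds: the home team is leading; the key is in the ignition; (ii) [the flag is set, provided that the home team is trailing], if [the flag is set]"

Statement 1: In symbols: (L nand ((V -> K) -> ~V)) xor (V xor K)

V -> K = F -> F = T
~V = ~F = T
(V -> K) -> ~V = T -> T = T
L nand ((V -> K) -> ~V) = T nand T = F
V xor K = F xor F = F
(L nand ((V -> K) -> ~V)) xor (V xor K) = F xor F = F
Thus Statement 1 is false.

Statement 2: In symbols: (L xor V) xor (K -> (~L -> K))

L xor V = T xor F = T
~L = ~T = F
~L -> K = F -> F = T
K -> (~L -> K) = F -> T = T
(L xor V) xor (K -> (~L -> K)) = T xor T = F
So Statement 2 is false.

0 of the 2 statements are true (none).

0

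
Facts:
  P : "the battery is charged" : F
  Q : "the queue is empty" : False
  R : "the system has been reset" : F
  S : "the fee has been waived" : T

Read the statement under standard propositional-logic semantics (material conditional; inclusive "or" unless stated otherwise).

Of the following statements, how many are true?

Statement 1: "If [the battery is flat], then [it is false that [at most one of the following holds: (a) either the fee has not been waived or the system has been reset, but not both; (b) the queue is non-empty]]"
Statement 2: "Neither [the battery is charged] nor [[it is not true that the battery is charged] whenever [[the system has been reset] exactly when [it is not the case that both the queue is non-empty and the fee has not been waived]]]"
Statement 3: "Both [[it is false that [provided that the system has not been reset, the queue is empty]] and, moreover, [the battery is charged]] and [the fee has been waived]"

Statement 1: Formalization: ~P -> ~((~S xor R) nand ~Q)

~P = ~F = T
~S = ~T = F
~S xor R = F xor F = F
~Q = ~F = T
(~S xor R) nand ~Q = F nand T = T
~((~S xor R) nand ~Q) = ~T = F
~P -> ~((~S xor R) nand ~Q) = T -> F = F
Thus Statement 1 is false.

Statement 2: In symbols: P nor ((R <-> (~Q nand ~S)) -> ~P)

~Q = ~F = T
~S = ~T = F
~Q nand ~S = T nand F = T
R <-> (~Q nand ~S) = F <-> T = F
~P = ~F = T
(R <-> (~Q nand ~S)) -> ~P = F -> T = T
P nor ((R <-> (~Q nand ~S)) -> ~P) = F nor T = F
So Statement 2 is false.

Statement 3: Parsed as (~(~R -> Q) & P) & S

~R = ~F = T
~R -> Q = T -> F = F
~(~R -> Q) = ~F = T
~(~R -> Q) & P = T & F = F
(~(~R -> Q) & P) & S = F & T = F
Hence Statement 3 is false.

Count: 0.

0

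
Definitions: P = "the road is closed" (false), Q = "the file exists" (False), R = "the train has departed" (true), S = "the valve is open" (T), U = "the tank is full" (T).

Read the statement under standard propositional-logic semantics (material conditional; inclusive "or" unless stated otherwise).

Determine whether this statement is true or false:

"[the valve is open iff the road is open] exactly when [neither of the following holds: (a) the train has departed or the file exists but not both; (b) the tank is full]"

Values: S=T, P=F, R=T, Q=F, U=T.
Formalization: (S <-> ~P) <-> ((R xor Q) nor U)

~P = ~F = T
S <-> ~P = T <-> T = T
R xor Q = T xor F = T
(R xor Q) nor U = T nor T = F
(S <-> ~P) <-> ((R xor Q) nor U) = T <-> F = F

false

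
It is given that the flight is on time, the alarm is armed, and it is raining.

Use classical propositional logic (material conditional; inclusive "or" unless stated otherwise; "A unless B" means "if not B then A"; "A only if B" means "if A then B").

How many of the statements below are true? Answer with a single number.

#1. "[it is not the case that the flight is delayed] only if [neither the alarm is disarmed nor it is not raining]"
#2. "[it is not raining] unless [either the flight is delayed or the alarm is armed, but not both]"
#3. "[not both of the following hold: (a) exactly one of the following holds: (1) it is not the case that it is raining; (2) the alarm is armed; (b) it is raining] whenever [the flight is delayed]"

Let P = "the flight is delayed" (F), U = "the alarm is armed" (T), L = "it is raining" (T).

#1: Parsed as ¬P → (¬U ↓ ¬L)

¬P = ¬F = T
¬U = ¬T = F
¬L = ¬T = F
¬U ↓ ¬L = F ↓ F = T
¬P → (¬U ↓ ¬L) = T → T = T
Hence #1 is true.

#2: In symbols: ¬L ∨ (P ⊕ U)

¬L = ¬T = F
P ⊕ U = F ⊕ T = T
¬L ∨ (P ⊕ U) = F ∨ T = T
Hence #2 is true.

#3: Formalization: P → ((¬L ⊕ U) ↑ L)

¬L = ¬T = F
¬L ⊕ U = F ⊕ T = T
(¬L ⊕ U) ↑ L = T ↑ T = F
P → ((¬L ⊕ U) ↑ L) = F → F = T
So #3 is true.

True statements: 3 (#1, #2, #3).

3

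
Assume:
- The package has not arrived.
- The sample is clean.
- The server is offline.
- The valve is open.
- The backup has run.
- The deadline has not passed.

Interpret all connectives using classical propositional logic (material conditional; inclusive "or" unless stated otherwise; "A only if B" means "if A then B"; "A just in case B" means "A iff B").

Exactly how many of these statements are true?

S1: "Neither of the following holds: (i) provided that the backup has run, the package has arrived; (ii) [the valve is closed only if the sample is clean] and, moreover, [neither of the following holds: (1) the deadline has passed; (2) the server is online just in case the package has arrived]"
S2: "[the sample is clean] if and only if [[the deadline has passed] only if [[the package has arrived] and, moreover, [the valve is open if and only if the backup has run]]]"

Let M = "the backup has run" (True), N = "the package has arrived" (False), R = "the valve is open" (True), Q = "the sample is contaminated" (False), L = "the deadline has passed" (False), V = "the server is online" (False).

S1: This is (M -> N) nor ((not R -> not Q) and (L nor (V iff N))).

M -> N = True -> False = False
not R = not True = False
not Q = not False = True
not R -> not Q = False -> True = True
V iff N = False iff False = True
L nor (V iff N) = False nor True = False
(not R -> not Q) and (L nor (V iff N)) = True and False = False
(M -> N) nor ((not R -> not Q) and (L nor (V iff N))) = False nor False = True
So S1 is true.

S2: In symbols: not Q iff (L -> (N and (R iff M)))

not Q = not False = True
R iff M = True iff True = True
N and (R iff M) = False and True = False
L -> (N and (R iff M)) = False -> False = True
not Q iff (L -> (N and (R iff M))) = True iff True = True
Thus S2 is true.

True statements: 2 (S1, S2).

2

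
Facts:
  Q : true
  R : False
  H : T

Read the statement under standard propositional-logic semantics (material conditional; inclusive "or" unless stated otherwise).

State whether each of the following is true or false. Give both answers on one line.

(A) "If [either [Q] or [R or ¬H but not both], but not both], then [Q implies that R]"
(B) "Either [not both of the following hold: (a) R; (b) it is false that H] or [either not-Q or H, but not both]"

(A): This is (Q ⊕ (R ⊕ ¬H)) → (Q → R).

¬H = ¬T = F
R ⊕ ¬H = F ⊕ F = F
Q ⊕ (R ⊕ ¬H) = T ⊕ F = T
Q → R = T → F = F
(Q ⊕ (R ⊕ ¬H)) → (Q → R) = T → F = F
Hence (A) is false.

(B): In symbols: (R ↑ ¬H) ∨ (¬Q ⊕ H)

¬H = ¬T = F
R ↑ ¬H = F ↑ F = T
¬Q = ¬T = F
¬Q ⊕ H = F ⊕ T = T
(R ↑ ¬H) ∨ (¬Q ⊕ H) = T ∨ T = T
Hence (B) is true.

(A) F, (B) T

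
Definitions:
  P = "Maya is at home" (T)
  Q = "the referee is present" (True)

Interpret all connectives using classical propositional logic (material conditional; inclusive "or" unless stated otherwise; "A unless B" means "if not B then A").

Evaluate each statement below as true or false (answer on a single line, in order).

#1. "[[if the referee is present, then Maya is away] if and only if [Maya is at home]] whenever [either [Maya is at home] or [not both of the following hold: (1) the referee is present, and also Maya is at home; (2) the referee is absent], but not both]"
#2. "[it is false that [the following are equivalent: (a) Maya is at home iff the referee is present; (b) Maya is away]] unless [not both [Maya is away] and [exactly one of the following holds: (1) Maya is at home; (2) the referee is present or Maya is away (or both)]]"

#1: In symbols: (P xor ((Q and P) nand not Q)) -> ((Q -> not P) iff P)

Q and P = True and True = True
not Q = not True = False
(Q and P) nand not Q = True nand False = True
P xor ((Q and P) nand not Q) = True xor True = False
not P = not True = False
Q -> not P = True -> False = False
(Q -> not P) iff P = False iff True = False
(P xor ((Q and P) nand not Q)) -> ((Q -> not P) iff P) = False -> False = True
Hence #1 is true.

#2: Parsed as not ((P iff Q) iff not P) or (not P nand (P xor (Q or not P)))

P iff Q = True iff True = True
not P = not True = False
(P iff Q) iff not P = True iff False = False
not ((P iff Q) iff not P) = not False = True
not P = not True = False
not P = not True = False
Q or not P = True or False = True
P xor (Q or not P) = True xor True = False
not P nand (P xor (Q or not P)) = False nand False = True
not ((P iff Q) iff not P) or (not P nand (P xor (Q or not P))) = True or True = True
Thus #2 is true.

#1 true, #2 true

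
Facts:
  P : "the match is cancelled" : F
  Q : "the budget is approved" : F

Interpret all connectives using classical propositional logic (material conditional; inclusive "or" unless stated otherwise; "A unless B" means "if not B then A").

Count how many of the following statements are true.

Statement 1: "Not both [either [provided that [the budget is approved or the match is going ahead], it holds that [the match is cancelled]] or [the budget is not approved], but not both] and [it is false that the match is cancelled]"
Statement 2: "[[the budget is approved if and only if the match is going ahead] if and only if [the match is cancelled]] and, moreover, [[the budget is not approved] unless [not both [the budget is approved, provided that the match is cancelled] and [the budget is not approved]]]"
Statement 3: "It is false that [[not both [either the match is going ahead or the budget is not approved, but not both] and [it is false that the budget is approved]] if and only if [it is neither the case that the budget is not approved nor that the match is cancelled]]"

Statement 1: Parsed as (((Q | ~P) -> P) xor ~Q) nand ~P

~P = ~F = T
Q | ~P = F | T = T
(Q | ~P) -> P = T -> F = F
~Q = ~F = T
((Q | ~P) -> P) xor ~Q = F xor T = T
~P = ~F = T
(((Q | ~P) -> P) xor ~Q) nand ~P = T nand T = F
So Statement 1 is false.

Statement 2: Formalization: ((Q <-> ~P) <-> P) & (~Q | ((P -> Q) nand ~Q))

~P = ~F = T
Q <-> ~P = F <-> T = F
(Q <-> ~P) <-> P = F <-> F = T
~Q = ~F = T
P -> Q = F -> F = T
~Q = ~F = T
(P -> Q) nand ~Q = T nand T = F
~Q | ((P -> Q) nand ~Q) = T | F = T
((Q <-> ~P) <-> P) & (~Q | ((P -> Q) nand ~Q)) = T & T = T
So Statement 2 is true.

Statement 3: This is ~(((~P xor ~Q) nand ~Q) <-> (~Q nor P)).

~P = ~F = T
~Q = ~F = T
~P xor ~Q = T xor T = F
~Q = ~F = T
(~P xor ~Q) nand ~Q = F nand T = T
~Q = ~F = T
~Q nor P = T nor F = F
((~P xor ~Q) nand ~Q) <-> (~Q nor P) = T <-> F = F
~(((~P xor ~Q) nand ~Q) <-> (~Q nor P)) = ~F = T
Thus Statement 3 is true.

Count: 2.

2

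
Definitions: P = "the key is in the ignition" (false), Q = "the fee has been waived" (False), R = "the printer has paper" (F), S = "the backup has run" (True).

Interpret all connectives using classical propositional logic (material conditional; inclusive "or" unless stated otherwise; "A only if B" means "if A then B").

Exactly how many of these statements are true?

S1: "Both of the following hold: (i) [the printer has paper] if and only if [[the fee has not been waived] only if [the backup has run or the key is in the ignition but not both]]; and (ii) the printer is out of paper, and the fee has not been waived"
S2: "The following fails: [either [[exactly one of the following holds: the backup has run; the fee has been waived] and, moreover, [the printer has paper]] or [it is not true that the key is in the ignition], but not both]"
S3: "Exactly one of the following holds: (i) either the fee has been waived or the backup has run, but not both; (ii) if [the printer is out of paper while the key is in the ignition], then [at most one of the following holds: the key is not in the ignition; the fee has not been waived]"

0

S1: This is (R <-> (~Q -> (S xor P))) & (~R & ~Q).

~Q = ~F = T
S xor P = T xor F = T
~Q -> (S xor P) = T -> T = T
R <-> (~Q -> (S xor P)) = F <-> T = F
~R = ~F = T
~Q = ~F = T
~R & ~Q = T & T = T
(R <-> (~Q -> (S xor P))) & (~R & ~Q) = F & T = F
So S1 is false.

S2: This is ~(((S xor Q) & R) xor ~P).

S xor Q = T xor F = T
(S xor Q) & R = T & F = F
~P = ~F = T
((S xor Q) & R) xor ~P = F xor T = T
~(((S xor Q) & R) xor ~P) = ~T = F
So S2 is false.

S3: This is (Q xor S) xor ((~R & P) -> (~P nand ~Q)).

Q xor S = F xor T = T
~R = ~F = T
~R & P = T & F = F
~P = ~F = T
~Q = ~F = T
~P nand ~Q = T nand T = F
(~R & P) -> (~P nand ~Q) = F -> F = T
(Q xor S) xor ((~R & P) -> (~P nand ~Q)) = T xor T = F
Thus S3 is false.

True statements: 0 (none).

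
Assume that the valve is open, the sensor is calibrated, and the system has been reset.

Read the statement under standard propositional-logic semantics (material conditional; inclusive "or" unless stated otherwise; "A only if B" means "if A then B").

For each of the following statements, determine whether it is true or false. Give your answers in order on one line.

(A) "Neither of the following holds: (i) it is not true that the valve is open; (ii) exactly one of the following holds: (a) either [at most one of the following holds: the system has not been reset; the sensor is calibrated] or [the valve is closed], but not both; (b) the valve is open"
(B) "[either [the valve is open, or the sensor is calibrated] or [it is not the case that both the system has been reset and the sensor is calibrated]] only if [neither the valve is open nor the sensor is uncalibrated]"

Let P = "the valve is open" (T), R = "the system has been reset" (T), Q = "the sensor is calibrated" (T).

(A): Formalization: ~P nor (((~R nand Q) xor ~P) xor P)

~P = ~T = F
~R = ~T = F
~R nand Q = F nand T = T
~P = ~T = F
(~R nand Q) xor ~P = T xor F = T
((~R nand Q) xor ~P) xor P = T xor T = F
~P nor (((~R nand Q) xor ~P) xor P) = F nor F = T
Thus (A) is true.

(B): Parsed as ((P | Q) | (R nand Q)) -> (P nor ~Q)

P | Q = T | T = T
R nand Q = T nand T = F
(P | Q) | (R nand Q) = T | F = T
~Q = ~T = F
P nor ~Q = T nor F = F
((P | Q) | (R nand Q)) -> (P nor ~Q) = T -> F = F
So (B) is false.

(A) True; (B) False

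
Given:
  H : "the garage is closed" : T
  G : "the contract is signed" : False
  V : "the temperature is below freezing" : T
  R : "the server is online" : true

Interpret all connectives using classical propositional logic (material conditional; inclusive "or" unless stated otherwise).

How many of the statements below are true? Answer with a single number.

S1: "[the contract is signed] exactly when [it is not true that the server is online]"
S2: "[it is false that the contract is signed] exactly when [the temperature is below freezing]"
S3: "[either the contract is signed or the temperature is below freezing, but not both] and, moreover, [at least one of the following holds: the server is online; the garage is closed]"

3

S1: Parsed as G iff not R

not R = not True = False
G iff not R = False iff False = True
So S1 is true.

S2: In symbols: not G iff V

not G = not False = True
not G iff V = True iff True = True
Hence S2 is true.

S3: Formalization: (G xor V) and (R or H)

G xor V = False xor True = True
R or H = True or True = True
(G xor V) and (R or H) = True and True = True
Hence S3 is true.

True statements: 3.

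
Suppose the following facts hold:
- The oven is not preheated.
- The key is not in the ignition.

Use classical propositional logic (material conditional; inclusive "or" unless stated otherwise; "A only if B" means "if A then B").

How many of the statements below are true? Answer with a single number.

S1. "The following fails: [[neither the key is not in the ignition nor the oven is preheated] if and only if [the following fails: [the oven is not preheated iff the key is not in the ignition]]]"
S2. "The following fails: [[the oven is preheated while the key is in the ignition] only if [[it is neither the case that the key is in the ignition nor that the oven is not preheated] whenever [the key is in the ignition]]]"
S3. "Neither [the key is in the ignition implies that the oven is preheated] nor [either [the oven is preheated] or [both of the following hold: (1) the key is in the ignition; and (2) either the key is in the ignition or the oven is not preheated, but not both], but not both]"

Let Q = "the key is in the ignition" (False), P = "the oven is preheated" (False).

S1: Formalization: not ((not Q nor P) iff not (not P iff not Q))

not Q = not False = True
not Q nor P = True nor False = False
not P = not False = True
not Q = not False = True
not P iff not Q = True iff True = True
not (not P iff not Q) = not True = False
(not Q nor P) iff not (not P iff not Q) = False iff False = True
not ((not Q nor P) iff not (not P iff not Q)) = not True = False
Thus S1 is false.

S2: This is not ((P and Q) -> (Q -> (Q nor not P))).

P and Q = False and False = False
not P = not False = True
Q nor not P = False nor True = False
Q -> (Q nor not P) = False -> False = True
(P and Q) -> (Q -> (Q nor not P)) = False -> True = True
not ((P and Q) -> (Q -> (Q nor not P))) = not True = False
So S2 is false.

S3: In symbols: (Q -> P) nor (P xor (Q and (Q xor not P)))

Q -> P = False -> False = True
not P = not False = True
Q xor not P = False xor True = True
Q and (Q xor not P) = False and True = False
P xor (Q and (Q xor not P)) = False xor False = False
(Q -> P) nor (P xor (Q and (Q xor not P))) = True nor False = False
Hence S3 is false.

0 of the 3 statements are true (none).

0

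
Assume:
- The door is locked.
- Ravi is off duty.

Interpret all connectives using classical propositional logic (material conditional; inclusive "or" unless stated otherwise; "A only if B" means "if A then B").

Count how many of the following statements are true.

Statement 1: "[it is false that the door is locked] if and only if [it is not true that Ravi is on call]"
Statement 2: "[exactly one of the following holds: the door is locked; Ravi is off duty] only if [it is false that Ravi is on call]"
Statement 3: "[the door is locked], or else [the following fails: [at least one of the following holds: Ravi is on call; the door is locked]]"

2

Let P = "the door is locked" (T), Q = "Ravi is on call" (F).

Statement 1: In symbols: ¬P ↔ ¬Q

¬P = ¬T = F
¬Q = ¬F = T
¬P ↔ ¬Q = F ↔ T = F
Thus Statement 1 is false.

Statement 2: In symbols: (P ⊕ ¬Q) → ¬Q

¬Q = ¬F = T
P ⊕ ¬Q = T ⊕ T = F
¬Q = ¬F = T
(P ⊕ ¬Q) → ¬Q = F → T = T
So Statement 2 is true.

Statement 3: In symbols: P ∨ ¬(Q ∨ P)

Q ∨ P = F ∨ T = T
¬(Q ∨ P) = ¬T = F
P ∨ ¬(Q ∨ P) = T ∨ F = T
So Statement 3 is true.

2 of the 3 statements are true (Statement 2, Statement 3).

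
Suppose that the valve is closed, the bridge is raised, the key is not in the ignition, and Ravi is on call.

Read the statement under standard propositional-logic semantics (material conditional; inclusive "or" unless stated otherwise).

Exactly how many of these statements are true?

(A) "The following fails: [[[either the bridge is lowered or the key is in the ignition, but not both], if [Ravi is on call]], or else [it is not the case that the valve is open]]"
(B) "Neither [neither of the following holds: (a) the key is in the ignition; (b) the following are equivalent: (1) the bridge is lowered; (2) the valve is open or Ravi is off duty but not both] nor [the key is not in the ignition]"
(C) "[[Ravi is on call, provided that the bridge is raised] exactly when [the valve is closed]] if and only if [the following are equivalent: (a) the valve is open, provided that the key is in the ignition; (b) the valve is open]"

0

Let S = "Ravi is on call" (True), Q = "the bridge is raised" (True), R = "the key is in the ignition" (False), P = "the valve is open" (False).

(A): Parsed as not ((S -> (not Q xor R)) or not P)

not Q = not True = False
not Q xor R = False xor False = False
S -> (not Q xor R) = True -> False = False
not P = not False = True
(S -> (not Q xor R)) or not P = False or True = True
not ((S -> (not Q xor R)) or not P) = not True = False
So (A) is false.

(B): In symbols: (R nor (not Q iff (P xor not S))) nor not R

not Q = not True = False
not S = not True = False
P xor not S = False xor False = False
not Q iff (P xor not S) = False iff False = True
R nor (not Q iff (P xor not S)) = False nor True = False
not R = not False = True
(R nor (not Q iff (P xor not S))) nor not R = False nor True = False
Thus (B) is false.

(C): This is ((Q -> S) iff not P) iff ((R -> P) iff P).

Q -> S = True -> True = True
not P = not False = True
(Q -> S) iff not P = True iff True = True
R -> P = False -> False = True
(R -> P) iff P = True iff False = False
((Q -> S) iff not P) iff ((R -> P) iff P) = True iff False = False
So (C) is false.

0 of the 3 statements are true (none).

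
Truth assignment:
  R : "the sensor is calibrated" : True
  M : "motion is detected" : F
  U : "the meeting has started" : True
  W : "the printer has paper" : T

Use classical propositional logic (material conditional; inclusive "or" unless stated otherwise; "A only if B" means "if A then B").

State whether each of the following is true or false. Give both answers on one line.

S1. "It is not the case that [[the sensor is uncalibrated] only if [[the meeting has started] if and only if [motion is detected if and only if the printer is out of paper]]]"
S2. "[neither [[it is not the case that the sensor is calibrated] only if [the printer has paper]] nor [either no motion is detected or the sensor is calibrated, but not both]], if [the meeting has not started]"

S1 False / S2 True

S1: In symbols: not (not R -> (U iff (M iff not W)))

not R = not True = False
not W = not True = False
M iff not W = False iff False = True
U iff (M iff not W) = True iff True = True
not R -> (U iff (M iff not W)) = False -> True = True
not (not R -> (U iff (M iff not W))) = not True = False
Hence S1 is false.

S2: Parsed as not U -> ((not R -> W) nor (not M xor R))

not U = not True = False
not R = not True = False
not R -> W = False -> True = True
not M = not False = True
not M xor R = True xor True = False
(not R -> W) nor (not M xor R) = True nor False = False
not U -> ((not R -> W) nor (not M xor R)) = False -> False = True
Thus S2 is true.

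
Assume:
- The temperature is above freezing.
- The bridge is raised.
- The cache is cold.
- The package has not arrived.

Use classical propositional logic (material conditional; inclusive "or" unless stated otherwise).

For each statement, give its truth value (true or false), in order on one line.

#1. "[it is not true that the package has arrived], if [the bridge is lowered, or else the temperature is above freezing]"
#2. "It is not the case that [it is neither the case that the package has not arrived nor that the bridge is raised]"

#1 True / #2 True

Let M = "the bridge is raised" (True), K = "the temperature is below freezing" (False), U = "the package has arrived" (False).

#1: In symbols: (not M or not K) -> not U

not M = not True = False
not K = not False = True
not M or not K = False or True = True
not U = not False = True
(not M or not K) -> not U = True -> True = True
So #1 is true.

#2: Parsed as not (not U nor M)

not U = not False = True
not U nor M = True nor True = False
not (not U nor M) = not False = True
Hence #2 is true.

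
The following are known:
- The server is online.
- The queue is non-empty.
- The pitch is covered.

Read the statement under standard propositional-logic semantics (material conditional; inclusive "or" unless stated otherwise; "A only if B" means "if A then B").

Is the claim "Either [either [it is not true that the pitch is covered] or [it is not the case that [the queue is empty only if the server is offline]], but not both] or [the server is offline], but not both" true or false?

Let R = "the pitch is covered" (T), Q = "the queue is empty" (F), P = "the server is online" (T).
Formalization: (¬R ⊕ ¬(Q → ¬P)) ⊕ ¬P

¬R = ¬T = F
¬P = ¬T = F
Q → ¬P = F → F = T
¬(Q → ¬P) = ¬T = F
¬R ⊕ ¬(Q → ¬P) = F ⊕ F = F
¬P = ¬T = F
(¬R ⊕ ¬(Q → ¬P)) ⊕ ¬P = F ⊕ F = F

false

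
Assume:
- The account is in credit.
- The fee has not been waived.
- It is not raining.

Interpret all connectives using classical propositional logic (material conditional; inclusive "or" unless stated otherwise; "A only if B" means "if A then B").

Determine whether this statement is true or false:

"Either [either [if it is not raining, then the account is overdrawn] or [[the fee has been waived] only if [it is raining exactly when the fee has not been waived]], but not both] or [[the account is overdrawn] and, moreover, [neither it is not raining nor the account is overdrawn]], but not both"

Let R = "it is raining" (False), M = "the account is overdrawn" (False), S = "the fee has been waived" (False).
In symbols: ((not R -> M) xor (S -> (R iff not S))) xor (M and (not R nor M))

not R = not False = True
not R -> M = True -> False = False
not S = not False = True
R iff not S = False iff True = False
S -> (R iff not S) = False -> False = True
(not R -> M) xor (S -> (R iff not S)) = False xor True = True
not R = not False = True
not R nor M = True nor False = False
M and (not R nor M) = False and False = False
((not R -> M) xor (S -> (R iff not S))) xor (M and (not R nor M)) = True xor False = True

True.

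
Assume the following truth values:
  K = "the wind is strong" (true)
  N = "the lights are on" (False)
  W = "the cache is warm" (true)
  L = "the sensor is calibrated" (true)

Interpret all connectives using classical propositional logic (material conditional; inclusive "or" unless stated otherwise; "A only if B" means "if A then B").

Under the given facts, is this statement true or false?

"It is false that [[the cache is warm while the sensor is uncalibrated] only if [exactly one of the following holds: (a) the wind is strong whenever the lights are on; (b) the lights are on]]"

false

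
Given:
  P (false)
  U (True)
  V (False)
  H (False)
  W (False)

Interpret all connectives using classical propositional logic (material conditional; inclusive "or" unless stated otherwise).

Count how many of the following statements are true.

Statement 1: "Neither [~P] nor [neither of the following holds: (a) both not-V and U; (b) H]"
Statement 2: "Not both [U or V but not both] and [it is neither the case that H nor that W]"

0

Statement 1: In symbols: ~P nor ((~V & U) nor H)

~P = ~F = T
~V = ~F = T
~V & U = T & T = T
(~V & U) nor H = T nor F = F
~P nor ((~V & U) nor H) = T nor F = F
So Statement 1 is false.

Statement 2: This is (U xor V) nand (H nor W).

U xor V = T xor F = T
H nor W = F nor F = T
(U xor V) nand (H nor W) = T nand T = F
Hence Statement 2 is false.

Count: 0.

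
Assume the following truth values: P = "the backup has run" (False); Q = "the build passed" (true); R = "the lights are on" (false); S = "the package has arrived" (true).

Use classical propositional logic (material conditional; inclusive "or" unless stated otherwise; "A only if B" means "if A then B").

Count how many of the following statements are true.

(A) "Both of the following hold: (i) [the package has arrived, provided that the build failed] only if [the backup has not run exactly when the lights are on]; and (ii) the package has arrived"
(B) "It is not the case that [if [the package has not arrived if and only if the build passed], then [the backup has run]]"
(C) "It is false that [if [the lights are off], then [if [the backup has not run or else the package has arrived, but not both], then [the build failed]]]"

0

(A): Formalization: ((not Q -> S) -> (not P iff R)) and S

not Q = not True = False
not Q -> S = False -> True = True
not P = not False = True
not P iff R = True iff False = False
(not Q -> S) -> (not P iff R) = True -> False = False
((not Q -> S) -> (not P iff R)) and S = False and True = False
Thus (A) is false.

(B): In symbols: not ((not S iff Q) -> P)

not S = not True = False
not S iff Q = False iff True = False
(not S iff Q) -> P = False -> False = True
not ((not S iff Q) -> P) = not True = False
So (B) is false.

(C): Formalization: not (not R -> ((not P xor S) -> not Q))

not R = not False = True
not P = not False = True
not P xor S = True xor True = False
not Q = not True = False
(not P xor S) -> not Q = False -> False = True
not R -> ((not P xor S) -> not Q) = True -> True = True
not (not R -> ((not P xor S) -> not Q)) = not True = False
Hence (C) is false.

True statements: 0 (none).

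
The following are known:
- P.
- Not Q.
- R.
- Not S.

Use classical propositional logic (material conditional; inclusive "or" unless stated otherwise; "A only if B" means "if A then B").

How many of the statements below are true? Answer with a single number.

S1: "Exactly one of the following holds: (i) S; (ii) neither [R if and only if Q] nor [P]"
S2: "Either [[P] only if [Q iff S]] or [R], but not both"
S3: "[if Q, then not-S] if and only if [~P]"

S1: In symbols: S xor ((R iff Q) nor P)

R iff Q = True iff False = False
(R iff Q) nor P = False nor True = False
S xor ((R iff Q) nor P) = False xor False = False
Thus S1 is false.

S2: This is (P -> (Q iff S)) xor R.

Q iff S = False iff False = True
P -> (Q iff S) = True -> True = True
(P -> (Q iff S)) xor R = True xor True = False
Thus S2 is false.

S3: This is (Q -> not S) iff not P.

not S = not False = True
Q -> not S = False -> True = True
not P = not True = False
(Q -> not S) iff not P = True iff False = False
Thus S3 is false.

Count: 0.

0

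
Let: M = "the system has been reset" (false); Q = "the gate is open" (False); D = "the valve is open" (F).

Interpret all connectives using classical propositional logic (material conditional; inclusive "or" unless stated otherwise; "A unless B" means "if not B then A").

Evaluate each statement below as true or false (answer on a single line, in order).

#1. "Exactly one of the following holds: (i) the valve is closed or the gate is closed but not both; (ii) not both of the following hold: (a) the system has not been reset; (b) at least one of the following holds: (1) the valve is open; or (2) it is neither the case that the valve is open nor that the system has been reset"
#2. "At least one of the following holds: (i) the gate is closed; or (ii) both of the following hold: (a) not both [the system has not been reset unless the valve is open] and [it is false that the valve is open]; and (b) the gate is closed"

#1: Parsed as (~D xor ~Q) xor (~M nand (D | (D nor M)))

~D = ~F = T
~Q = ~F = T
~D xor ~Q = T xor T = F
~M = ~F = T
D nor M = F nor F = T
D | (D nor M) = F | T = T
~M nand (D | (D nor M)) = T nand T = F
(~D xor ~Q) xor (~M nand (D | (D nor M))) = F xor F = F
So #1 is false.

#2: In symbols: ~Q | (((~M | D) nand ~D) & ~Q)

~Q = ~F = T
~M = ~F = T
~M | D = T | F = T
~D = ~F = T
(~M | D) nand ~D = T nand T = F
~Q = ~F = T
((~M | D) nand ~D) & ~Q = F & T = F
~Q | (((~M | D) nand ~D) & ~Q) = T | F = T
So #2 is true.

#1 False / #2 True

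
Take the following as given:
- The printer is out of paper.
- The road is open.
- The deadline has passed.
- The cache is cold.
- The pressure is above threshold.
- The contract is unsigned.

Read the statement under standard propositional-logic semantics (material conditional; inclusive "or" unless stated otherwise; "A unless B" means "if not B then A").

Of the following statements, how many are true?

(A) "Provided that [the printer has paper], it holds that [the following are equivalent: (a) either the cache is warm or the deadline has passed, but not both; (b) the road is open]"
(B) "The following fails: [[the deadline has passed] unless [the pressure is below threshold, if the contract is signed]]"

Let H = "the printer has paper" (False), Q = "the cache is warm" (False), L = "the deadline has passed" (True), K = "the road is closed" (False), W = "the contract is signed" (False), D = "the pressure is above threshold" (True).

(A): In symbols: H -> ((Q xor L) iff not K)

Q xor L = False xor True = True
not K = not False = True
(Q xor L) iff not K = True iff True = True
H -> ((Q xor L) iff not K) = False -> True = True
So (A) is true.

(B): Parsed as not (L or (W -> not D))

not D = not True = False
W -> not D = False -> False = True
L or (W -> not D) = True or True = True
not (L or (W -> not D)) = not True = False
So (B) is false.

Count: 1.

1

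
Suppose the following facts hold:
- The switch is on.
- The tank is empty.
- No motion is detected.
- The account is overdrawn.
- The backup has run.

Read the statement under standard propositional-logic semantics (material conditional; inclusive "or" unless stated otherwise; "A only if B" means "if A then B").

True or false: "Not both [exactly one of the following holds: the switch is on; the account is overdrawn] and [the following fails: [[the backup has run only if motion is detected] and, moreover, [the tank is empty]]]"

Let P = "the switch is on" (True), S = "the account is overdrawn" (True), U = "the backup has run" (True), R = "motion is detected" (False), Q = "the tank is full" (False).
Formalization: (P xor S) nand not ((U -> R) and not Q)

P xor S = True xor True = False
U -> R = True -> False = False
not Q = not False = True
(U -> R) and not Q = False and True = False
not ((U -> R) and not Q) = not False = True
(P xor S) nand not ((U -> R) and not Q) = False nand True = True

True.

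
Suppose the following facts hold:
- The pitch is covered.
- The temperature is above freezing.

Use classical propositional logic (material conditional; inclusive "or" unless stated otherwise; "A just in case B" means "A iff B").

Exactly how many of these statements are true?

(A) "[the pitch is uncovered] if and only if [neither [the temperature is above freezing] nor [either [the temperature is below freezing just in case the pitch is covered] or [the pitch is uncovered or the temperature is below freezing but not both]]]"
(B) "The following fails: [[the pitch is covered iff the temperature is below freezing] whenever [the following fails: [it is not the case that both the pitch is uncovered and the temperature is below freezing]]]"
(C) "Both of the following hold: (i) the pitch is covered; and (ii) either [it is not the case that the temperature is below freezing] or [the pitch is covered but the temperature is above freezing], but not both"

Let G = "the pitch is covered" (T), U = "the temperature is below freezing" (F).

(A): This is ~G <-> (~U nor ((U <-> G) | (~G xor U))).

~G = ~T = F
~U = ~F = T
U <-> G = F <-> T = F
~G = ~T = F
~G xor U = F xor F = F
(U <-> G) | (~G xor U) = F | F = F
~U nor ((U <-> G) | (~G xor U)) = T nor F = F
~G <-> (~U nor ((U <-> G) | (~G xor U))) = F <-> F = T
Thus (A) is true.

(B): In symbols: ~(~(~G nand U) -> (G <-> U))

~G = ~T = F
~G nand U = F nand F = T
~(~G nand U) = ~T = F
G <-> U = T <-> F = F
~(~G nand U) -> (G <-> U) = F -> F = T
~(~(~G nand U) -> (G <-> U)) = ~T = F
So (B) is false.

(C): Parsed as G & (~U xor (G & ~U))

~U = ~F = T
~U = ~F = T
G & ~U = T & T = T
~U xor (G & ~U) = T xor T = F
G & (~U xor (G & ~U)) = T & F = F
So (C) is false.

1 of the 3 statements is true ((A)).

1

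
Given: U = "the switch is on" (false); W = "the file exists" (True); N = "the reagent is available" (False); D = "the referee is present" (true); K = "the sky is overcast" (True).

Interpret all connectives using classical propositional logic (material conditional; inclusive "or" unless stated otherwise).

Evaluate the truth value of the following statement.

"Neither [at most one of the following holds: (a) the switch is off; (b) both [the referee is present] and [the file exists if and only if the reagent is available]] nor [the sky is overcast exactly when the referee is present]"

The statement is false.

This is (not U nand (D and (W iff N))) nor (K iff D).

not U = not False = True
W iff N = True iff False = False
D and (W iff N) = True and False = False
not U nand (D and (W iff N)) = True nand False = True
K iff D = True iff True = True
(not U nand (D and (W iff N))) nor (K iff D) = True nor True = False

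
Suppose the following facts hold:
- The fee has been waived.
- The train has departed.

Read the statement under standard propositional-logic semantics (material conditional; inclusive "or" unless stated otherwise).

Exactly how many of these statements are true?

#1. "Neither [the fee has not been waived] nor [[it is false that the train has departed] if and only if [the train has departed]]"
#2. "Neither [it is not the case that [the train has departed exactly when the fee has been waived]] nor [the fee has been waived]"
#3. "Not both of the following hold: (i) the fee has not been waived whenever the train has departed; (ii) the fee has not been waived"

2

Let P = "the fee has been waived" (T), Q = "the train has departed" (T).

#1: Formalization: ¬P ↓ (¬Q ↔ Q)

¬P = ¬T = F
¬Q = ¬T = F
¬Q ↔ Q = F ↔ T = F
¬P ↓ (¬Q ↔ Q) = F ↓ F = T
Hence #1 is true.

#2: Formalization: ¬(Q ↔ P) ↓ P

Q ↔ P = T ↔ T = T
¬(Q ↔ P) = ¬T = F
¬(Q ↔ P) ↓ P = F ↓ T = F
Hence #2 is false.

#3: Formalization: (Q → ¬P) ↑ ¬P

¬P = ¬T = F
Q → ¬P = T → F = F
¬P = ¬T = F
(Q → ¬P) ↑ ¬P = F ↑ F = T
Hence #3 is true.

True statements: 2 (#1, #3).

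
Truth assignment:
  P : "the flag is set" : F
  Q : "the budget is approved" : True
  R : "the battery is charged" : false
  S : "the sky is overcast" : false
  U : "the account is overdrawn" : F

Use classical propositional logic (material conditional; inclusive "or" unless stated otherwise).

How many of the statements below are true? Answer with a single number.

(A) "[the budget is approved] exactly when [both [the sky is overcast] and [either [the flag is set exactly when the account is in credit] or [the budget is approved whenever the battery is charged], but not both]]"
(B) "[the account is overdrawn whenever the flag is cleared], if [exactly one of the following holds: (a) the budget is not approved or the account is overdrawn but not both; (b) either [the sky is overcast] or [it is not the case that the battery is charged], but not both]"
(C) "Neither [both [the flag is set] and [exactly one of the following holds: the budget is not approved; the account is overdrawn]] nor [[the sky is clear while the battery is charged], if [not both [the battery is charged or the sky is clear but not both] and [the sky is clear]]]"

(A): This is Q <-> (S & ((P <-> ~U) xor (R -> Q))).

~U = ~F = T
P <-> ~U = F <-> T = F
R -> Q = F -> T = T
(P <-> ~U) xor (R -> Q) = F xor T = T
S & ((P <-> ~U) xor (R -> Q)) = F & T = F
Q <-> (S & ((P <-> ~U) xor (R -> Q))) = T <-> F = F
So (A) is false.

(B): Parsed as ((~Q xor U) xor (S xor ~R)) -> (~P -> U)

~Q = ~T = F
~Q xor U = F xor F = F
~R = ~F = T
S xor ~R = F xor T = T
(~Q xor U) xor (S xor ~R) = F xor T = T
~P = ~F = T
~P -> U = T -> F = F
((~Q xor U) xor (S xor ~R)) -> (~P -> U) = T -> F = F
Hence (B) is false.

(C): This is (P & (~Q xor U)) nor (((R xor ~S) nand ~S) -> (~S & R)).

~Q = ~T = F
~Q xor U = F xor F = F
P & (~Q xor U) = F & F = F
~S = ~F = T
R xor ~S = F xor T = T
~S = ~F = T
(R xor ~S) nand ~S = T nand T = F
~S = ~F = T
~S & R = T & F = F
((R xor ~S) nand ~S) -> (~S & R) = F -> F = T
(P & (~Q xor U)) nor (((R xor ~S) nand ~S) -> (~S & R)) = F nor T = F
So (C) is false.

Count: 0.

0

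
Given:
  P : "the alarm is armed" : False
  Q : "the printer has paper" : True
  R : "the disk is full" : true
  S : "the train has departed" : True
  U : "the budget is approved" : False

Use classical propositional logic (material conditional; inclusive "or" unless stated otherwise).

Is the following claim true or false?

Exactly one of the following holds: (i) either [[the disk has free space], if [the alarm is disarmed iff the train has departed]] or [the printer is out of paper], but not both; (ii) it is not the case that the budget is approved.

The statement is true.

This is (((~P <-> S) -> ~R) xor ~Q) xor ~U.

~P = ~F = T
~P <-> S = T <-> T = T
~R = ~T = F
(~P <-> S) -> ~R = T -> F = F
~Q = ~T = F
((~P <-> S) -> ~R) xor ~Q = F xor F = F
~U = ~F = T
(((~P <-> S) -> ~R) xor ~Q) xor ~U = F xor T = T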